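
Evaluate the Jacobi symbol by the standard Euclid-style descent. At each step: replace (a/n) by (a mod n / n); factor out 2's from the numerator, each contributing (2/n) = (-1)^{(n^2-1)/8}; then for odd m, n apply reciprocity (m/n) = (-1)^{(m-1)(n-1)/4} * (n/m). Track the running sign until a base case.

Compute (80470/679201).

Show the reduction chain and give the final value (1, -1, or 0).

factor out 2^1: 80470 = 2^1·40235; with 679201 mod 8 = 1, (2/679201) = +1; sign now +1; continue with (40235/679201)
flip (40235/679201) -> (679201/40235): both odd, 40235 mod 4 = 3, 679201 mod 4 = 1, so the flip contributes +1; sign now +1
(679201/40235): 679201 mod 40235 = 35441, so (679201/40235) = (35441/40235)
flip (35441/40235) -> (40235/35441): both odd, 35441 mod 4 = 1, 40235 mod 4 = 3, so the flip contributes +1; sign now +1
(40235/35441): 40235 mod 35441 = 4794, so (40235/35441) = (4794/35441)
factor out 2^1: 4794 = 2^1·2397; with 35441 mod 8 = 1, (2/35441) = +1; sign now +1; continue with (2397/35441)
flip (2397/35441) -> (35441/2397): both odd, 2397 mod 4 = 1, 35441 mod 4 = 1, so the flip contributes +1; sign now +1
(35441/2397): 35441 mod 2397 = 1883, so (35441/2397) = (1883/2397)
flip (1883/2397) -> (2397/1883): both odd, 1883 mod 4 = 3, 2397 mod 4 = 1, so the flip contributes +1; sign now +1
(2397/1883): 2397 mod 1883 = 514, so (2397/1883) = (514/1883)
factor out 2^1: 514 = 2^1·257; with 1883 mod 8 = 3, (2/1883) = -1; sign now -1; continue with (257/1883)
flip (257/1883) -> (1883/257): both odd, 257 mod 4 = 1, 1883 mod 4 = 3, so the flip contributes +1; sign now -1
(1883/257): 1883 mod 257 = 84, so (1883/257) = (84/257)
factor out 2^2: 84 = 2^2·21; with 257 mod 8 = 1, (2/257) = +1; sign now -1; continue with (21/257)
flip (21/257) -> (257/21): both odd, 21 mod 4 = 1, 257 mod 4 = 1, so the flip contributes +1; sign now -1
(257/21): 257 mod 21 = 5, so (257/21) = (5/21)
flip (5/21) -> (21/5): both odd, 5 mod 4 = 1, 21 mod 4 = 1, so the flip contributes +1; sign now -1
(21/5): 21 mod 5 = 1, so (21/5) = (1/5)
reached (1/5) = 1, so the symbol is -1

-1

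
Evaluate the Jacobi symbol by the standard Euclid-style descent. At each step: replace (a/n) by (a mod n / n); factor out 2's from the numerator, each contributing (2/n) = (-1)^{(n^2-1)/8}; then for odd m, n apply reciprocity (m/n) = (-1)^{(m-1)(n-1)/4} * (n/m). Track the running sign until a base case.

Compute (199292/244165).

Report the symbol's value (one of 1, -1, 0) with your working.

199292 = 2^2·49823; (2/244165) = -1 since 244165 mod 8 = 5, so (199292/244165) = (-1)^2·(49823/244165); sign now +1
reciprocity: (49823/244165) = +1·(244165/49823) since 49823 mod 4 = 3, 244165 mod 4 = 1; sign now +1
(244165/49823) = (44873/49823)   [reduce mod 49823]
reciprocity: (44873/49823) = +1·(49823/44873) since 44873 mod 4 = 1, 49823 mod 4 = 3; sign now +1
(49823/44873) = (4950/44873)   [reduce mod 44873]
4950 = 2^1·2475; (2/44873) = +1 since 44873 mod 8 = 1, so (4950/44873) = (+1)^1·(2475/44873); sign now +1
reciprocity: (2475/44873) = +1·(44873/2475) since 2475 mod 4 = 3, 44873 mod 4 = 1; sign now +1
(44873/2475) = (323/2475)   [reduce mod 2475]
reciprocity: (323/2475) = -1·(2475/323) since 323 mod 4 = 3, 2475 mod 4 = 3; sign now -1
(2475/323) = (214/323)   [reduce mod 323]
214 = 2^1·107; (2/323) = -1 since 323 mod 8 = 3, so (214/323) = (-1)^1·(107/323); sign now +1
reciprocity: (107/323) = -1·(323/107) since 107 mod 4 = 3, 323 mod 4 = 3; sign now -1
(323/107) = (2/107)   [reduce mod 107]
2 = 2^1·1; (2/107) = -1 since 107 mod 8 = 3, so (2/107) = (-1)^1·(1/107); sign now +1
(1/107) = 1; final value = sign = +1

1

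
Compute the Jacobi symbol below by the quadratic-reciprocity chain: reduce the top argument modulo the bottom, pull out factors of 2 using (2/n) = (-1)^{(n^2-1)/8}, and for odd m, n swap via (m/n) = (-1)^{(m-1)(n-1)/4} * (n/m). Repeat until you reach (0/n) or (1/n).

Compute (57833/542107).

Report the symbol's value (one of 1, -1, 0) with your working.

reciprocity: (57833/542107) = +1·(542107/57833) since 57833 mod 4 = 1, 542107 mod 4 = 3; sign now +1
(542107/57833) = (21610/57833)   [reduce mod 57833]
21610 = 2^1·10805; (2/57833) = +1 since 57833 mod 8 = 1, so (21610/57833) = (+1)^1·(10805/57833); sign now +1
reciprocity: (10805/57833) = +1·(57833/10805) since 10805 mod 4 = 1, 57833 mod 4 = 1; sign now +1
(57833/10805) = (3808/10805)   [reduce mod 10805]
3808 = 2^5·119; (2/10805) = -1 since 10805 mod 8 = 5, so (3808/10805) = (-1)^5·(119/10805); sign now -1
reciprocity: (119/10805) = +1·(10805/119) since 119 mod 4 = 3, 10805 mod 4 = 1; sign now -1
(10805/119) = (95/119)   [reduce mod 119]
reciprocity: (95/119) = -1·(119/95) since 95 mod 4 = 3, 119 mod 4 = 3; sign now +1
(119/95) = (24/95)   [reduce mod 95]
24 = 2^3·3; (2/95) = +1 since 95 mod 8 = 7, so (24/95) = (+1)^3·(3/95); sign now +1
reciprocity: (3/95) = -1·(95/3) since 3 mod 4 = 3, 95 mod 4 = 3; sign now -1
(95/3) = (2/3)   [reduce mod 3]
2 = 2^1·1; (2/3) = -1 since 3 mod 8 = 3, so (2/3) = (-1)^1·(1/3); sign now +1
(1/3) = 1; final value = sign = +1

1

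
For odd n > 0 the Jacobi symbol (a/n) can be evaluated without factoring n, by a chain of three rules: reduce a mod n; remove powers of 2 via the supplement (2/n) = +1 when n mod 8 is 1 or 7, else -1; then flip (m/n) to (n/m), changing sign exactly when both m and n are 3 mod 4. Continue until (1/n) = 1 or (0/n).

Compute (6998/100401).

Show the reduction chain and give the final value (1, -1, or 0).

-1

6998 = 2^1·3499; (2/100401) = +1 since 100401 mod 8 = 1, so (6998/100401) = (+1)^1·(3499/100401); sign now +1
reciprocity: (3499/100401) = +1·(100401/3499) since 3499 mod 4 = 3, 100401 mod 4 = 1; sign now +1
(100401/3499) = (2429/3499)   [reduce mod 3499]
reciprocity: (2429/3499) = +1·(3499/2429) since 2429 mod 4 = 1, 3499 mod 4 = 3; sign now +1
(3499/2429) = (1070/2429)   [reduce mod 2429]
1070 = 2^1·535; (2/2429) = -1 since 2429 mod 8 = 5, so (1070/2429) = (-1)^1·(535/2429); sign now -1
reciprocity: (535/2429) = +1·(2429/535) since 535 mod 4 = 3, 2429 mod 4 = 1; sign now -1
(2429/535) = (289/535)   [reduce mod 535]
reciprocity: (289/535) = +1·(535/289) since 289 mod 4 = 1, 535 mod 4 = 3; sign now -1
(535/289) = (246/289)   [reduce mod 289]
246 = 2^1·123; (2/289) = +1 since 289 mod 8 = 1, so (246/289) = (+1)^1·(123/289); sign now -1
reciprocity: (123/289) = +1·(289/123) since 123 mod 4 = 3, 289 mod 4 = 1; sign now -1
(289/123) = (43/123)   [reduce mod 123]
reciprocity: (43/123) = -1·(123/43) since 43 mod 4 = 3, 123 mod 4 = 3; sign now +1
(123/43) = (37/43)   [reduce mod 43]
reciprocity: (37/43) = +1·(43/37) since 37 mod 4 = 1, 43 mod 4 = 3; sign now +1
(43/37) = (6/37)   [reduce mod 37]
6 = 2^1·3; (2/37) = -1 since 37 mod 8 = 5, so (6/37) = (-1)^1·(3/37); sign now -1
reciprocity: (3/37) = +1·(37/3) since 3 mod 4 = 3, 37 mod 4 = 1; sign now -1
(37/3) = (1/3)   [reduce mod 3]
(1/3) = 1; final value = sign = -1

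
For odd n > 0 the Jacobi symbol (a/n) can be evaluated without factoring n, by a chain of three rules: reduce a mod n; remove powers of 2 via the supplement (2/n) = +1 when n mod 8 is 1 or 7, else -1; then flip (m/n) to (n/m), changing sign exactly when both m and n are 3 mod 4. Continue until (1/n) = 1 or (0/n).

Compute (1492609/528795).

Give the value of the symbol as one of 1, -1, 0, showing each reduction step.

(1492609/528795) = (435019/528795)   [reduce mod 528795]
reciprocity: (435019/528795) = -1·(528795/435019) since 435019 mod 4 = 3, 528795 mod 4 = 3; sign now -1
(528795/435019) = (93776/435019)   [reduce mod 435019]
93776 = 2^4·5861; (2/435019) = -1 since 435019 mod 8 = 3, so (93776/435019) = (-1)^4·(5861/435019); sign now -1
reciprocity: (5861/435019) = +1·(435019/5861) since 5861 mod 4 = 1, 435019 mod 4 = 3; sign now -1
(435019/5861) = (1305/5861)   [reduce mod 5861]
reciprocity: (1305/5861) = +1·(5861/1305) since 1305 mod 4 = 1, 5861 mod 4 = 1; sign now -1
(5861/1305) = (641/1305)   [reduce mod 1305]
reciprocity: (641/1305) = +1·(1305/641) since 641 mod 4 = 1, 1305 mod 4 = 1; sign now -1
(1305/641) = (23/641)   [reduce mod 641]
reciprocity: (23/641) = +1·(641/23) since 23 mod 4 = 3, 641 mod 4 = 1; sign now -1
(641/23) = (20/23)   [reduce mod 23]
20 = 2^2·5; (2/23) = +1 since 23 mod 8 = 7, so (20/23) = (+1)^2·(5/23); sign now -1
reciprocity: (5/23) = +1·(23/5) since 5 mod 4 = 1, 23 mod 4 = 3; sign now -1
(23/5) = (3/5)   [reduce mod 5]
reciprocity: (3/5) = +1·(5/3) since 3 mod 4 = 3, 5 mod 4 = 1; sign now -1
(5/3) = (2/3)   [reduce mod 3]
2 = 2^1·1; (2/3) = -1 since 3 mod 8 = 3, so (2/3) = (-1)^1·(1/3); sign now +1
(1/3) = 1; final value = sign = +1

1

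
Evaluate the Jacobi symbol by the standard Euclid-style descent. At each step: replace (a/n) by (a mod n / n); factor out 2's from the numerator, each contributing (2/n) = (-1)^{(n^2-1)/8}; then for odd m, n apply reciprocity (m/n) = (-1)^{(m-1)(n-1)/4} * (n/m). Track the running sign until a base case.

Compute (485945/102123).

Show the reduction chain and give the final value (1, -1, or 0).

1

(485945/102123) = (77453/102123)   [reduce mod 102123]
reciprocity: (77453/102123) = +1·(102123/77453) since 77453 mod 4 = 1, 102123 mod 4 = 3; sign now +1
(102123/77453) = (24670/77453)   [reduce mod 77453]
24670 = 2^1·12335; (2/77453) = -1 since 77453 mod 8 = 5, so (24670/77453) = (-1)^1·(12335/77453); sign now -1
reciprocity: (12335/77453) = +1·(77453/12335) since 12335 mod 4 = 3, 77453 mod 4 = 1; sign now -1
(77453/12335) = (3443/12335)   [reduce mod 12335]
reciprocity: (3443/12335) = -1·(12335/3443) since 3443 mod 4 = 3, 12335 mod 4 = 3; sign now +1
(12335/3443) = (2006/3443)   [reduce mod 3443]
2006 = 2^1·1003; (2/3443) = -1 since 3443 mod 8 = 3, so (2006/3443) = (-1)^1·(1003/3443); sign now -1
reciprocity: (1003/3443) = -1·(3443/1003) since 1003 mod 4 = 3, 3443 mod 4 = 3; sign now +1
(3443/1003) = (434/1003)   [reduce mod 1003]
434 = 2^1·217; (2/1003) = -1 since 1003 mod 8 = 3, so (434/1003) = (-1)^1·(217/1003); sign now -1
reciprocity: (217/1003) = +1·(1003/217) since 217 mod 4 = 1, 1003 mod 4 = 3; sign now -1
(1003/217) = (135/217)   [reduce mod 217]
reciprocity: (135/217) = +1·(217/135) since 135 mod 4 = 3, 217 mod 4 = 1; sign now -1
(217/135) = (82/135)   [reduce mod 135]
82 = 2^1·41; (2/135) = +1 since 135 mod 8 = 7, so (82/135) = (+1)^1·(41/135); sign now -1
reciprocity: (41/135) = +1·(135/41) since 41 mod 4 = 1, 135 mod 4 = 3; sign now -1
(135/41) = (12/41)   [reduce mod 41]
12 = 2^2·3; (2/41) = +1 since 41 mod 8 = 1, so (12/41) = (+1)^2·(3/41); sign now -1
reciprocity: (3/41) = +1·(41/3) since 3 mod 4 = 3, 41 mod 4 = 1; sign now -1
(41/3) = (2/3)   [reduce mod 3]
2 = 2^1·1; (2/3) = -1 since 3 mod 8 = 3, so (2/3) = (-1)^1·(1/3); sign now +1
(1/3) = 1; final value = sign = +1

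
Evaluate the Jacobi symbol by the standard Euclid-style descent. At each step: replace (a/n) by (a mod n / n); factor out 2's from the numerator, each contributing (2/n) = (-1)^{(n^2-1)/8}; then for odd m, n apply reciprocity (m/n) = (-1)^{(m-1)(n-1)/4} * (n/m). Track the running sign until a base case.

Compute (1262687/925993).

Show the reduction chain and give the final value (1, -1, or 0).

-1

(1262687/925993): 1262687 mod 925993 = 336694, so (1262687/925993) = (336694/925993)
factor out 2^1: 336694 = 2^1·168347; with 925993 mod 8 = 1, (2/925993) = +1; sign now +1; continue with (168347/925993)
flip (168347/925993) -> (925993/168347): both odd, 168347 mod 4 = 3, 925993 mod 4 = 1, so the flip contributes +1; sign now +1
(925993/168347): 925993 mod 168347 = 84258, so (925993/168347) = (84258/168347)
factor out 2^1: 84258 = 2^1·42129; with 168347 mod 8 = 3, (2/168347) = -1; sign now -1; continue with (42129/168347)
flip (42129/168347) -> (168347/42129): both odd, 42129 mod 4 = 1, 168347 mod 4 = 3, so the flip contributes +1; sign now -1
(168347/42129): 168347 mod 42129 = 41960, so (168347/42129) = (41960/42129)
factor out 2^3: 41960 = 2^3·5245; with 42129 mod 8 = 1, (2/42129) = +1; sign now -1; continue with (5245/42129)
flip (5245/42129) -> (42129/5245): both odd, 5245 mod 4 = 1, 42129 mod 4 = 1, so the flip contributes +1; sign now -1
(42129/5245): 42129 mod 5245 = 169, so (42129/5245) = (169/5245)
flip (169/5245) -> (5245/169): both odd, 169 mod 4 = 1, 5245 mod 4 = 1, so the flip contributes +1; sign now -1
(5245/169): 5245 mod 169 = 6, so (5245/169) = (6/169)
factor out 2^1: 6 = 2^1·3; with 169 mod 8 = 1, (2/169) = +1; sign now -1; continue with (3/169)
flip (3/169) -> (169/3): both odd, 3 mod 4 = 3, 169 mod 4 = 1, so the flip contributes +1; sign now -1
(169/3): 169 mod 3 = 1, so (169/3) = (1/3)
reached (1/3) = 1, so the symbol is -1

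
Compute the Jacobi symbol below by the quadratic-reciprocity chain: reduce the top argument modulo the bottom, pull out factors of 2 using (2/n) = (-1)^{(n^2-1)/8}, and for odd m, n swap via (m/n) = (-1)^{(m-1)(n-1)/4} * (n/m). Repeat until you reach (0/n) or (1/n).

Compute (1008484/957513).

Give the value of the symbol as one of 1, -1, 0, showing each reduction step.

-1

(1008484/957513) = (50971/957513)   [reduce mod 957513]
reciprocity: (50971/957513) = +1·(957513/50971) since 50971 mod 4 = 3, 957513 mod 4 = 1; sign now +1
(957513/50971) = (40035/50971)   [reduce mod 50971]
reciprocity: (40035/50971) = -1·(50971/40035) since 40035 mod 4 = 3, 50971 mod 4 = 3; sign now -1
(50971/40035) = (10936/40035)   [reduce mod 40035]
10936 = 2^3·1367; (2/40035) = -1 since 40035 mod 8 = 3, so (10936/40035) = (-1)^3·(1367/40035); sign now +1
reciprocity: (1367/40035) = -1·(40035/1367) since 1367 mod 4 = 3, 40035 mod 4 = 3; sign now -1
(40035/1367) = (392/1367)   [reduce mod 1367]
392 = 2^3·49; (2/1367) = +1 since 1367 mod 8 = 7, so (392/1367) = (+1)^3·(49/1367); sign now -1
reciprocity: (49/1367) = +1·(1367/49) since 49 mod 4 = 1, 1367 mod 4 = 3; sign now -1
(1367/49) = (44/49)   [reduce mod 49]
44 = 2^2·11; (2/49) = +1 since 49 mod 8 = 1, so (44/49) = (+1)^2·(11/49); sign now -1
reciprocity: (11/49) = +1·(49/11) since 11 mod 4 = 3, 49 mod 4 = 1; sign now -1
(49/11) = (5/11)   [reduce mod 11]
reciprocity: (5/11) = +1·(11/5) since 5 mod 4 = 1, 11 mod 4 = 3; sign now -1
(11/5) = (1/5)   [reduce mod 5]
(1/5) = 1; final value = sign = -1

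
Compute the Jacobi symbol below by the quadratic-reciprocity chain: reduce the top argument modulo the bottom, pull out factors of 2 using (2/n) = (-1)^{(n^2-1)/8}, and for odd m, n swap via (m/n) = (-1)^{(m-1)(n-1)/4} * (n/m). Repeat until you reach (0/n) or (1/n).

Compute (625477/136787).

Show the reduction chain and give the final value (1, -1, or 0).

(625477/136787): 625477 mod 136787 = 78329, so (625477/136787) = (78329/136787)
flip (78329/136787) -> (136787/78329): both odd, 78329 mod 4 = 1, 136787 mod 4 = 3, so the flip contributes +1; sign now +1
(136787/78329): 136787 mod 78329 = 58458, so (136787/78329) = (58458/78329)
factor out 2^1: 58458 = 2^1·29229; with 78329 mod 8 = 1, (2/78329) = +1; sign now +1; continue with (29229/78329)
flip (29229/78329) -> (78329/29229): both odd, 29229 mod 4 = 1, 78329 mod 4 = 1, so the flip contributes +1; sign now +1
(78329/29229): 78329 mod 29229 = 19871, so (78329/29229) = (19871/29229)
flip (19871/29229) -> (29229/19871): both odd, 19871 mod 4 = 3, 29229 mod 4 = 1, so the flip contributes +1; sign now +1
(29229/19871): 29229 mod 19871 = 9358, so (29229/19871) = (9358/19871)
factor out 2^1: 9358 = 2^1·4679; with 19871 mod 8 = 7, (2/19871) = +1; sign now +1; continue with (4679/19871)
flip (4679/19871) -> (19871/4679): both odd, 4679 mod 4 = 3, 19871 mod 4 = 3, so the flip contributes -1; sign now -1
(19871/4679): 19871 mod 4679 = 1155, so (19871/4679) = (1155/4679)
flip (1155/4679) -> (4679/1155): both odd, 1155 mod 4 = 3, 4679 mod 4 = 3, so the flip contributes -1; sign now +1
(4679/1155): 4679 mod 1155 = 59, so (4679/1155) = (59/1155)
flip (59/1155) -> (1155/59): both odd, 59 mod 4 = 3, 1155 mod 4 = 3, so the flip contributes -1; sign now -1
(1155/59): 1155 mod 59 = 34, so (1155/59) = (34/59)
factor out 2^1: 34 = 2^1·17; with 59 mod 8 = 3, (2/59) = -1; sign now +1; continue with (17/59)
flip (17/59) -> (59/17): both odd, 17 mod 4 = 1, 59 mod 4 = 3, so the flip contributes +1; sign now +1
(59/17): 59 mod 17 = 8, so (59/17) = (8/17)
factor out 2^3: 8 = 2^3·1; with 17 mod 8 = 1, (2/17) = +1; sign now +1; continue with (1/17)
reached (1/17) = 1, so the symbol is +1

1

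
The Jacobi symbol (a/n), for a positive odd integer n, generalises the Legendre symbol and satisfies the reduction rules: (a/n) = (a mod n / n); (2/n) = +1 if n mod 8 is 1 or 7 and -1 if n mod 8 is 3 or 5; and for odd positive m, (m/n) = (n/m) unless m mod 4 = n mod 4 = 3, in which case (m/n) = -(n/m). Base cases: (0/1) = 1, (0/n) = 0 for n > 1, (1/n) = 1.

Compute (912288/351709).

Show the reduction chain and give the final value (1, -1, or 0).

-1

(912288/351709): 912288 mod 351709 = 208870, so (912288/351709) = (208870/351709)
factor out 2^1: 208870 = 2^1·104435; with 351709 mod 8 = 5, (2/351709) = -1; sign now -1; continue with (104435/351709)
flip (104435/351709) -> (351709/104435): both odd, 104435 mod 4 = 3, 351709 mod 4 = 1, so the flip contributes +1; sign now -1
(351709/104435): 351709 mod 104435 = 38404, so (351709/104435) = (38404/104435)
factor out 2^2: 38404 = 2^2·9601; with 104435 mod 8 = 3, (2/104435) = -1; sign now -1; continue with (9601/104435)
flip (9601/104435) -> (104435/9601): both odd, 9601 mod 4 = 1, 104435 mod 4 = 3, so the flip contributes +1; sign now -1
(104435/9601): 104435 mod 9601 = 8425, so (104435/9601) = (8425/9601)
flip (8425/9601) -> (9601/8425): both odd, 8425 mod 4 = 1, 9601 mod 4 = 1, so the flip contributes +1; sign now -1
(9601/8425): 9601 mod 8425 = 1176, so (9601/8425) = (1176/8425)
factor out 2^3: 1176 = 2^3·147; with 8425 mod 8 = 1, (2/8425) = +1; sign now -1; continue with (147/8425)
flip (147/8425) -> (8425/147): both odd, 147 mod 4 = 3, 8425 mod 4 = 1, so the flip contributes +1; sign now -1
(8425/147): 8425 mod 147 = 46, so (8425/147) = (46/147)
factor out 2^1: 46 = 2^1·23; with 147 mod 8 = 3, (2/147) = -1; sign now +1; continue with (23/147)
flip (23/147) -> (147/23): both odd, 23 mod 4 = 3, 147 mod 4 = 3, so the flip contributes -1; sign now -1
(147/23): 147 mod 23 = 9, so (147/23) = (9/23)
flip (9/23) -> (23/9): both odd, 9 mod 4 = 1, 23 mod 4 = 3, so the flip contributes +1; sign now -1
(23/9): 23 mod 9 = 5, so (23/9) = (5/9)
flip (5/9) -> (9/5): both odd, 5 mod 4 = 1, 9 mod 4 = 1, so the flip contributes +1; sign now -1
(9/5): 9 mod 5 = 4, so (9/5) = (4/5)
factor out 2^2: 4 = 2^2·1; with 5 mod 8 = 5, (2/5) = -1; sign now -1; continue with (1/5)
reached (1/5) = 1, so the symbol is -1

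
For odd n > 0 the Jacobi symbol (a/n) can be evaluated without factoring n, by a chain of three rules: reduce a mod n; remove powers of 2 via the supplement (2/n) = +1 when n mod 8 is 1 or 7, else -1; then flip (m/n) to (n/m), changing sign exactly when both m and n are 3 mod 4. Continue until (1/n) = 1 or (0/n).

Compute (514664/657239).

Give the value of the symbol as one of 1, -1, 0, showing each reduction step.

1

factor out 2^3: 514664 = 2^3·64333; with 657239 mod 8 = 7, (2/657239) = +1; sign now +1; continue with (64333/657239)
flip (64333/657239) -> (657239/64333): both odd, 64333 mod 4 = 1, 657239 mod 4 = 3, so the flip contributes +1; sign now +1
(657239/64333): 657239 mod 64333 = 13909, so (657239/64333) = (13909/64333)
flip (13909/64333) -> (64333/13909): both odd, 13909 mod 4 = 1, 64333 mod 4 = 1, so the flip contributes +1; sign now +1
(64333/13909): 64333 mod 13909 = 8697, so (64333/13909) = (8697/13909)
flip (8697/13909) -> (13909/8697): both odd, 8697 mod 4 = 1, 13909 mod 4 = 1, so the flip contributes +1; sign now +1
(13909/8697): 13909 mod 8697 = 5212, so (13909/8697) = (5212/8697)
factor out 2^2: 5212 = 2^2·1303; with 8697 mod 8 = 1, (2/8697) = +1; sign now +1; continue with (1303/8697)
flip (1303/8697) -> (8697/1303): both odd, 1303 mod 4 = 3, 8697 mod 4 = 1, so the flip contributes +1; sign now +1
(8697/1303): 8697 mod 1303 = 879, so (8697/1303) = (879/1303)
flip (879/1303) -> (1303/879): both odd, 879 mod 4 = 3, 1303 mod 4 = 3, so the flip contributes -1; sign now -1
(1303/879): 1303 mod 879 = 424, so (1303/879) = (424/879)
factor out 2^3: 424 = 2^3·53; with 879 mod 8 = 7, (2/879) = +1; sign now -1; continue with (53/879)
flip (53/879) -> (879/53): both odd, 53 mod 4 = 1, 879 mod 4 = 3, so the flip contributes +1; sign now -1
(879/53): 879 mod 53 = 31, so (879/53) = (31/53)
flip (31/53) -> (53/31): both odd, 31 mod 4 = 3, 53 mod 4 = 1, so the flip contributes +1; sign now -1
(53/31): 53 mod 31 = 22, so (53/31) = (22/31)
factor out 2^1: 22 = 2^1·11; with 31 mod 8 = 7, (2/31) = +1; sign now -1; continue with (11/31)
flip (11/31) -> (31/11): both odd, 11 mod 4 = 3, 31 mod 4 = 3, so the flip contributes -1; sign now +1
(31/11): 31 mod 11 = 9, so (31/11) = (9/11)
flip (9/11) -> (11/9): both odd, 9 mod 4 = 1, 11 mod 4 = 3, so the flip contributes +1; sign now +1
(11/9): 11 mod 9 = 2, so (11/9) = (2/9)
factor out 2^1: 2 = 2^1·1; with 9 mod 8 = 1, (2/9) = +1; sign now +1; continue with (1/9)
reached (1/9) = 1, so the symbol is +1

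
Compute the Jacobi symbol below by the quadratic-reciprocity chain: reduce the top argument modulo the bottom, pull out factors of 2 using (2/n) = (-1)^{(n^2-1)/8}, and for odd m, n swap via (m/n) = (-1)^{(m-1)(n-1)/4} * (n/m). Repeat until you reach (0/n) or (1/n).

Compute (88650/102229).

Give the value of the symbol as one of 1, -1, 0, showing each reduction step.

1

factor out 2^1: 88650 = 2^1·44325; with 102229 mod 8 = 5, (2/102229) = -1; sign now -1; continue with (44325/102229)
flip (44325/102229) -> (102229/44325): both odd, 44325 mod 4 = 1, 102229 mod 4 = 1, so the flip contributes +1; sign now -1
(102229/44325): 102229 mod 44325 = 13579, so (102229/44325) = (13579/44325)
flip (13579/44325) -> (44325/13579): both odd, 13579 mod 4 = 3, 44325 mod 4 = 1, so the flip contributes +1; sign now -1
(44325/13579): 44325 mod 13579 = 3588, so (44325/13579) = (3588/13579)
factor out 2^2: 3588 = 2^2·897; with 13579 mod 8 = 3, (2/13579) = -1; sign now -1; continue with (897/13579)
flip (897/13579) -> (13579/897): both odd, 897 mod 4 = 1, 13579 mod 4 = 3, so the flip contributes +1; sign now -1
(13579/897): 13579 mod 897 = 124, so (13579/897) = (124/897)
factor out 2^2: 124 = 2^2·31; with 897 mod 8 = 1, (2/897) = +1; sign now -1; continue with (31/897)
flip (31/897) -> (897/31): both odd, 31 mod 4 = 3, 897 mod 4 = 1, so the flip contributes +1; sign now -1
(897/31): 897 mod 31 = 29, so (897/31) = (29/31)
flip (29/31) -> (31/29): both odd, 29 mod 4 = 1, 31 mod 4 = 3, so the flip contributes +1; sign now -1
(31/29): 31 mod 29 = 2, so (31/29) = (2/29)
factor out 2^1: 2 = 2^1·1; with 29 mod 8 = 5, (2/29) = -1; sign now +1; continue with (1/29)
reached (1/29) = 1, so the symbol is +1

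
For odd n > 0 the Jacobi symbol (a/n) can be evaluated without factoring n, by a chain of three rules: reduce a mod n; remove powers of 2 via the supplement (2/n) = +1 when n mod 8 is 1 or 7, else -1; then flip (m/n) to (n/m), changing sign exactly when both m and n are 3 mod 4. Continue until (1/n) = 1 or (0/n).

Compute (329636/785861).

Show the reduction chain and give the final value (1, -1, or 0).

factor out 2^2: 329636 = 2^2·82409; with 785861 mod 8 = 5, (2/785861) = -1; sign now +1; continue with (82409/785861)
flip (82409/785861) -> (785861/82409): both odd, 82409 mod 4 = 1, 785861 mod 4 = 1, so the flip contributes +1; sign now +1
(785861/82409): 785861 mod 82409 = 44180, so (785861/82409) = (44180/82409)
factor out 2^2: 44180 = 2^2·11045; with 82409 mod 8 = 1, (2/82409) = +1; sign now +1; continue with (11045/82409)
flip (11045/82409) -> (82409/11045): both odd, 11045 mod 4 = 1, 82409 mod 4 = 1, so the flip contributes +1; sign now +1
(82409/11045): 82409 mod 11045 = 5094, so (82409/11045) = (5094/11045)
factor out 2^1: 5094 = 2^1·2547; with 11045 mod 8 = 5, (2/11045) = -1; sign now -1; continue with (2547/11045)
flip (2547/11045) -> (11045/2547): both odd, 2547 mod 4 = 3, 11045 mod 4 = 1, so the flip contributes +1; sign now -1
(11045/2547): 11045 mod 2547 = 857, so (11045/2547) = (857/2547)
flip (857/2547) -> (2547/857): both odd, 857 mod 4 = 1, 2547 mod 4 = 3, so the flip contributes +1; sign now -1
(2547/857): 2547 mod 857 = 833, so (2547/857) = (833/857)
flip (833/857) -> (857/833): both odd, 833 mod 4 = 1, 857 mod 4 = 1, so the flip contributes +1; sign now -1
(857/833): 857 mod 833 = 24, so (857/833) = (24/833)
factor out 2^3: 24 = 2^3·3; with 833 mod 8 = 1, (2/833) = +1; sign now -1; continue with (3/833)
flip (3/833) -> (833/3): both odd, 3 mod 4 = 3, 833 mod 4 = 1, so the flip contributes +1; sign now -1
(833/3): 833 mod 3 = 2, so (833/3) = (2/3)
factor out 2^1: 2 = 2^1·1; with 3 mod 8 = 3, (2/3) = -1; sign now +1; continue with (1/3)
reached (1/3) = 1, so the symbol is +1

1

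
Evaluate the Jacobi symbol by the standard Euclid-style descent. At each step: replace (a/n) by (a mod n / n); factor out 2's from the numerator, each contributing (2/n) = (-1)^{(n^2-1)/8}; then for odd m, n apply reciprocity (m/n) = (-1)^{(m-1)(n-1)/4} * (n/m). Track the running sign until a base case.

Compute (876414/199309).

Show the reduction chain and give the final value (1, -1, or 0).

0

(876414/199309): 876414 mod 199309 = 79178, so (876414/199309) = (79178/199309)
factor out 2^1: 79178 = 2^1·39589; with 199309 mod 8 = 5, (2/199309) = -1; sign now -1; continue with (39589/199309)
flip (39589/199309) -> (199309/39589): both odd, 39589 mod 4 = 1, 199309 mod 4 = 1, so the flip contributes +1; sign now -1
(199309/39589): 199309 mod 39589 = 1364, so (199309/39589) = (1364/39589)
factor out 2^2: 1364 = 2^2·341; with 39589 mod 8 = 5, (2/39589) = -1; sign now -1; continue with (341/39589)
flip (341/39589) -> (39589/341): both odd, 341 mod 4 = 1, 39589 mod 4 = 1, so the flip contributes +1; sign now -1
(39589/341): 39589 mod 341 = 33, so (39589/341) = (33/341)
flip (33/341) -> (341/33): both odd, 33 mod 4 = 1, 341 mod 4 = 1, so the flip contributes +1; sign now -1
(341/33): 341 mod 33 = 11, so (341/33) = (11/33)
flip (11/33) -> (33/11): both odd, 11 mod 4 = 3, 33 mod 4 = 1, so the flip contributes +1; sign now -1
(33/11): 33 mod 11 = 0, so (33/11) = (0/11)
reached (0/11); gcd(a, n) > 1, so (0/11) = 0 and the symbol is 0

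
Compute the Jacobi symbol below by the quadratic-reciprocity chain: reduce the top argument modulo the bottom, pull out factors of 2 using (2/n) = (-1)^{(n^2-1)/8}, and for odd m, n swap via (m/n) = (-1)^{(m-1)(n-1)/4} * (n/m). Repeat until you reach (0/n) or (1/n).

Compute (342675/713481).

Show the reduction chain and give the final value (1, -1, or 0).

reciprocity: (342675/713481) = +1·(713481/342675) since 342675 mod 4 = 3, 713481 mod 4 = 1; sign now +1
(713481/342675) = (28131/342675)   [reduce mod 342675]
reciprocity: (28131/342675) = -1·(342675/28131) since 28131 mod 4 = 3, 342675 mod 4 = 3; sign now -1
(342675/28131) = (5103/28131)   [reduce mod 28131]
reciprocity: (5103/28131) = -1·(28131/5103) since 5103 mod 4 = 3, 28131 mod 4 = 3; sign now +1
(28131/5103) = (2616/5103)   [reduce mod 5103]
2616 = 2^3·327; (2/5103) = +1 since 5103 mod 8 = 7, so (2616/5103) = (+1)^3·(327/5103); sign now +1
reciprocity: (327/5103) = -1·(5103/327) since 327 mod 4 = 3, 5103 mod 4 = 3; sign now -1
(5103/327) = (198/327)   [reduce mod 327]
198 = 2^1·99; (2/327) = +1 since 327 mod 8 = 7, so (198/327) = (+1)^1·(99/327); sign now -1
reciprocity: (99/327) = -1·(327/99) since 99 mod 4 = 3, 327 mod 4 = 3; sign now +1
(327/99) = (30/99)   [reduce mod 99]
30 = 2^1·15; (2/99) = -1 since 99 mod 8 = 3, so (30/99) = (-1)^1·(15/99); sign now -1
reciprocity: (15/99) = -1·(99/15) since 15 mod 4 = 3, 99 mod 4 = 3; sign now +1
(99/15) = (9/15)   [reduce mod 15]
reciprocity: (9/15) = +1·(15/9) since 9 mod 4 = 1, 15 mod 4 = 3; sign now +1
(15/9) = (6/9)   [reduce mod 9]
6 = 2^1·3; (2/9) = +1 since 9 mod 8 = 1, so (6/9) = (+1)^1·(3/9); sign now +1
reciprocity: (3/9) = +1·(9/3) since 3 mod 4 = 3, 9 mod 4 = 1; sign now +1
(9/3) = (0/3)   [reduce mod 3]
(0/3) = 0   [gcd(a, n) > 1]; final value = 0

0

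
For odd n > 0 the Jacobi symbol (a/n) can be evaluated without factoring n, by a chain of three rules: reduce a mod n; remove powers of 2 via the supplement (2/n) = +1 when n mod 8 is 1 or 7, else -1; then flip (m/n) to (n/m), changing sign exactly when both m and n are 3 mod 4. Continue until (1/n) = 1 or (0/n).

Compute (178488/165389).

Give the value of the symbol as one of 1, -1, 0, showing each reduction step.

(178488/165389) = (13099/165389)   [reduce mod 165389]
reciprocity: (13099/165389) = +1·(165389/13099) since 13099 mod 4 = 3, 165389 mod 4 = 1; sign now +1
(165389/13099) = (8201/13099)   [reduce mod 13099]
reciprocity: (8201/13099) = +1·(13099/8201) since 8201 mod 4 = 1, 13099 mod 4 = 3; sign now +1
(13099/8201) = (4898/8201)   [reduce mod 8201]
4898 = 2^1·2449; (2/8201) = +1 since 8201 mod 8 = 1, so (4898/8201) = (+1)^1·(2449/8201); sign now +1
reciprocity: (2449/8201) = +1·(8201/2449) since 2449 mod 4 = 1, 8201 mod 4 = 1; sign now +1
(8201/2449) = (854/2449)   [reduce mod 2449]
854 = 2^1·427; (2/2449) = +1 since 2449 mod 8 = 1, so (854/2449) = (+1)^1·(427/2449); sign now +1
reciprocity: (427/2449) = +1·(2449/427) since 427 mod 4 = 3, 2449 mod 4 = 1; sign now +1
(2449/427) = (314/427)   [reduce mod 427]
314 = 2^1·157; (2/427) = -1 since 427 mod 8 = 3, so (314/427) = (-1)^1·(157/427); sign now -1
reciprocity: (157/427) = +1·(427/157) since 157 mod 4 = 1, 427 mod 4 = 3; sign now -1
(427/157) = (113/157)   [reduce mod 157]
reciprocity: (113/157) = +1·(157/113) since 113 mod 4 = 1, 157 mod 4 = 1; sign now -1
(157/113) = (44/113)   [reduce mod 113]
44 = 2^2·11; (2/113) = +1 since 113 mod 8 = 1, so (44/113) = (+1)^2·(11/113); sign now -1
reciprocity: (11/113) = +1·(113/11) since 11 mod 4 = 3, 113 mod 4 = 1; sign now -1
(113/11) = (3/11)   [reduce mod 11]
reciprocity: (3/11) = -1·(11/3) since 3 mod 4 = 3, 11 mod 4 = 3; sign now +1
(11/3) = (2/3)   [reduce mod 3]
2 = 2^1·1; (2/3) = -1 since 3 mod 8 = 3, so (2/3) = (-1)^1·(1/3); sign now -1
(1/3) = 1; final value = sign = -1

-1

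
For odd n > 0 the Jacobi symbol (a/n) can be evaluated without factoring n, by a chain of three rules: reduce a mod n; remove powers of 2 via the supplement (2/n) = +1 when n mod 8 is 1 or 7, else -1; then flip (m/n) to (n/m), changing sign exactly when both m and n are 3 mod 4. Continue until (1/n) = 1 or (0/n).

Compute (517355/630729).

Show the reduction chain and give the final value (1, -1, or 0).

reciprocity: (517355/630729) = +1·(630729/517355) since 517355 mod 4 = 3, 630729 mod 4 = 1; sign now +1
(630729/517355) = (113374/517355)   [reduce mod 517355]
113374 = 2^1·56687; (2/517355) = -1 since 517355 mod 8 = 3, so (113374/517355) = (-1)^1·(56687/517355); sign now -1
reciprocity: (56687/517355) = -1·(517355/56687) since 56687 mod 4 = 3, 517355 mod 4 = 3; sign now +1
(517355/56687) = (7172/56687)   [reduce mod 56687]
7172 = 2^2·1793; (2/56687) = +1 since 56687 mod 8 = 7, so (7172/56687) = (+1)^2·(1793/56687); sign now +1
reciprocity: (1793/56687) = +1·(56687/1793) since 1793 mod 4 = 1, 56687 mod 4 = 3; sign now +1
(56687/1793) = (1104/1793)   [reduce mod 1793]
1104 = 2^4·69; (2/1793) = +1 since 1793 mod 8 = 1, so (1104/1793) = (+1)^4·(69/1793); sign now +1
reciprocity: (69/1793) = +1·(1793/69) since 69 mod 4 = 1, 1793 mod 4 = 1; sign now +1
(1793/69) = (68/69)   [reduce mod 69]
68 = 2^2·17; (2/69) = -1 since 69 mod 8 = 5, so (68/69) = (-1)^2·(17/69); sign now +1
reciprocity: (17/69) = +1·(69/17) since 17 mod 4 = 1, 69 mod 4 = 1; sign now +1
(69/17) = (1/17)   [reduce mod 17]
(1/17) = 1; final value = sign = +1

1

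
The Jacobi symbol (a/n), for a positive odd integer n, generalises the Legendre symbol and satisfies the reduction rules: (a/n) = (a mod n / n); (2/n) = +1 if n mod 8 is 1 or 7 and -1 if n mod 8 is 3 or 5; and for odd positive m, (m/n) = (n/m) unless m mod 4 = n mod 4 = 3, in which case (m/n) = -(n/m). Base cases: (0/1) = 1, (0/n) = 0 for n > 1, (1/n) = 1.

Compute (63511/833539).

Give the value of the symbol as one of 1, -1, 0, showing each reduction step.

0

flip (63511/833539) -> (833539/63511): both odd, 63511 mod 4 = 3, 833539 mod 4 = 3, so the flip contributes -1; sign now -1
(833539/63511): 833539 mod 63511 = 7896, so (833539/63511) = (7896/63511)
factor out 2^3: 7896 = 2^3·987; with 63511 mod 8 = 7, (2/63511) = +1; sign now -1; continue with (987/63511)
flip (987/63511) -> (63511/987): both odd, 987 mod 4 = 3, 63511 mod 4 = 3, so the flip contributes -1; sign now +1
(63511/987): 63511 mod 987 = 343, so (63511/987) = (343/987)
flip (343/987) -> (987/343): both odd, 343 mod 4 = 3, 987 mod 4 = 3, so the flip contributes -1; sign now -1
(987/343): 987 mod 343 = 301, so (987/343) = (301/343)
flip (301/343) -> (343/301): both odd, 301 mod 4 = 1, 343 mod 4 = 3, so the flip contributes +1; sign now -1
(343/301): 343 mod 301 = 42, so (343/301) = (42/301)
factor out 2^1: 42 = 2^1·21; with 301 mod 8 = 5, (2/301) = -1; sign now +1; continue with (21/301)
flip (21/301) -> (301/21): both odd, 21 mod 4 = 1, 301 mod 4 = 1, so the flip contributes +1; sign now +1
(301/21): 301 mod 21 = 7, so (301/21) = (7/21)
flip (7/21) -> (21/7): both odd, 7 mod 4 = 3, 21 mod 4 = 1, so the flip contributes +1; sign now +1
(21/7): 21 mod 7 = 0, so (21/7) = (0/7)
reached (0/7); gcd(a, n) > 1, so (0/7) = 0 and the symbol is 0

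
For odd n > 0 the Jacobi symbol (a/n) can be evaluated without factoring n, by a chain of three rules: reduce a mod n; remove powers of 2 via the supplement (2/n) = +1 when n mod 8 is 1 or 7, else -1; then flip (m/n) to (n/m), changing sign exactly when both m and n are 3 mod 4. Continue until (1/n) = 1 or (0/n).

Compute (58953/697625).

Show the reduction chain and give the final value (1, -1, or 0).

reciprocity: (58953/697625) = +1·(697625/58953) since 58953 mod 4 = 1, 697625 mod 4 = 1; sign now +1
(697625/58953) = (49142/58953)   [reduce mod 58953]
49142 = 2^1·24571; (2/58953) = +1 since 58953 mod 8 = 1, so (49142/58953) = (+1)^1·(24571/58953); sign now +1
reciprocity: (24571/58953) = +1·(58953/24571) since 24571 mod 4 = 3, 58953 mod 4 = 1; sign now +1
(58953/24571) = (9811/24571)   [reduce mod 24571]
reciprocity: (9811/24571) = -1·(24571/9811) since 9811 mod 4 = 3, 24571 mod 4 = 3; sign now -1
(24571/9811) = (4949/9811)   [reduce mod 9811]
reciprocity: (4949/9811) = +1·(9811/4949) since 4949 mod 4 = 1, 9811 mod 4 = 3; sign now -1
(9811/4949) = (4862/4949)   [reduce mod 4949]
4862 = 2^1·2431; (2/4949) = -1 since 4949 mod 8 = 5, so (4862/4949) = (-1)^1·(2431/4949); sign now +1
reciprocity: (2431/4949) = +1·(4949/2431) since 2431 mod 4 = 3, 4949 mod 4 = 1; sign now +1
(4949/2431) = (87/2431)   [reduce mod 2431]
reciprocity: (87/2431) = -1·(2431/87) since 87 mod 4 = 3, 2431 mod 4 = 3; sign now -1
(2431/87) = (82/87)   [reduce mod 87]
82 = 2^1·41; (2/87) = +1 since 87 mod 8 = 7, so (82/87) = (+1)^1·(41/87); sign now -1
reciprocity: (41/87) = +1·(87/41) since 41 mod 4 = 1, 87 mod 4 = 3; sign now -1
(87/41) = (5/41)   [reduce mod 41]
reciprocity: (5/41) = +1·(41/5) since 5 mod 4 = 1, 41 mod 4 = 1; sign now -1
(41/5) = (1/5)   [reduce mod 5]
(1/5) = 1; final value = sign = -1

-1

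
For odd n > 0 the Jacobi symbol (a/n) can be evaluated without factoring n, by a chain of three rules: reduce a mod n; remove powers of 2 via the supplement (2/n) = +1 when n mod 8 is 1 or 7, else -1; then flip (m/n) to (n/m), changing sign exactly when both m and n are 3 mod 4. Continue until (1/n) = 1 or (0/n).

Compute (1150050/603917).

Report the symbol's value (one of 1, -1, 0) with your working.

(1150050/603917): 1150050 mod 603917 = 546133, so (1150050/603917) = (546133/603917)
flip (546133/603917) -> (603917/546133): both odd, 546133 mod 4 = 1, 603917 mod 4 = 1, so the flip contributes +1; sign now +1
(603917/546133): 603917 mod 546133 = 57784, so (603917/546133) = (57784/546133)
factor out 2^3: 57784 = 2^3·7223; with 546133 mod 8 = 5, (2/546133) = -1; sign now -1; continue with (7223/546133)
flip (7223/546133) -> (546133/7223): both odd, 7223 mod 4 = 3, 546133 mod 4 = 1, so the flip contributes +1; sign now -1
(546133/7223): 546133 mod 7223 = 4408, so (546133/7223) = (4408/7223)
factor out 2^3: 4408 = 2^3·551; with 7223 mod 8 = 7, (2/7223) = +1; sign now -1; continue with (551/7223)
flip (551/7223) -> (7223/551): both odd, 551 mod 4 = 3, 7223 mod 4 = 3, so the flip contributes -1; sign now +1
(7223/551): 7223 mod 551 = 60, so (7223/551) = (60/551)
factor out 2^2: 60 = 2^2·15; with 551 mod 8 = 7, (2/551) = +1; sign now +1; continue with (15/551)
flip (15/551) -> (551/15): both odd, 15 mod 4 = 3, 551 mod 4 = 3, so the flip contributes -1; sign now -1
(551/15): 551 mod 15 = 11, so (551/15) = (11/15)
flip (11/15) -> (15/11): both odd, 11 mod 4 = 3, 15 mod 4 = 3, so the flip contributes -1; sign now +1
(15/11): 15 mod 11 = 4, so (15/11) = (4/11)
factor out 2^2: 4 = 2^2·1; with 11 mod 8 = 3, (2/11) = -1; sign now +1; continue with (1/11)
reached (1/11) = 1, so the symbol is +1

1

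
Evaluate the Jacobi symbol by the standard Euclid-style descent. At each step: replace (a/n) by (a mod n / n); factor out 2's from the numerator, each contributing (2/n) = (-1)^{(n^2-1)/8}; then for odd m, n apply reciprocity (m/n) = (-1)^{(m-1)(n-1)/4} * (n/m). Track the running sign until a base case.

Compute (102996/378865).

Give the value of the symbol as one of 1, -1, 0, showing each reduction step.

-1

factor out 2^2: 102996 = 2^2·25749; with 378865 mod 8 = 1, (2/378865) = +1; sign now +1; continue with (25749/378865)
flip (25749/378865) -> (378865/25749): both odd, 25749 mod 4 = 1, 378865 mod 4 = 1, so the flip contributes +1; sign now +1
(378865/25749): 378865 mod 25749 = 18379, so (378865/25749) = (18379/25749)
flip (18379/25749) -> (25749/18379): both odd, 18379 mod 4 = 3, 25749 mod 4 = 1, so the flip contributes +1; sign now +1
(25749/18379): 25749 mod 18379 = 7370, so (25749/18379) = (7370/18379)
factor out 2^1: 7370 = 2^1·3685; with 18379 mod 8 = 3, (2/18379) = -1; sign now -1; continue with (3685/18379)
flip (3685/18379) -> (18379/3685): both odd, 3685 mod 4 = 1, 18379 mod 4 = 3, so the flip contributes +1; sign now -1
(18379/3685): 18379 mod 3685 = 3639, so (18379/3685) = (3639/3685)
flip (3639/3685) -> (3685/3639): both odd, 3639 mod 4 = 3, 3685 mod 4 = 1, so the flip contributes +1; sign now -1
(3685/3639): 3685 mod 3639 = 46, so (3685/3639) = (46/3639)
factor out 2^1: 46 = 2^1·23; with 3639 mod 8 = 7, (2/3639) = +1; sign now -1; continue with (23/3639)
flip (23/3639) -> (3639/23): both odd, 23 mod 4 = 3, 3639 mod 4 = 3, so the flip contributes -1; sign now +1
(3639/23): 3639 mod 23 = 5, so (3639/23) = (5/23)
flip (5/23) -> (23/5): both odd, 5 mod 4 = 1, 23 mod 4 = 3, so the flip contributes +1; sign now +1
(23/5): 23 mod 5 = 3, so (23/5) = (3/5)
flip (3/5) -> (5/3): both odd, 3 mod 4 = 3, 5 mod 4 = 1, so the flip contributes +1; sign now +1
(5/3): 5 mod 3 = 2, so (5/3) = (2/3)
factor out 2^1: 2 = 2^1·1; with 3 mod 8 = 3, (2/3) = -1; sign now -1; continue with (1/3)
reached (1/3) = 1, so the symbol is -1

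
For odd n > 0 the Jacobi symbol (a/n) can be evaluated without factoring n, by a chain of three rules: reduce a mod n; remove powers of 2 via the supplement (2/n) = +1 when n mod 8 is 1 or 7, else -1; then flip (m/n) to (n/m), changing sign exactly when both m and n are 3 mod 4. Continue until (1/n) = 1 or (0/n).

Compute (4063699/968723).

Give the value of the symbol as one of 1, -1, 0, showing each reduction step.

(4063699/968723): 4063699 mod 968723 = 188807, so (4063699/968723) = (188807/968723)
flip (188807/968723) -> (968723/188807): both odd, 188807 mod 4 = 3, 968723 mod 4 = 3, so the flip contributes -1; sign now -1
(968723/188807): 968723 mod 188807 = 24688, so (968723/188807) = (24688/188807)
factor out 2^4: 24688 = 2^4·1543; with 188807 mod 8 = 7, (2/188807) = +1; sign now -1; continue with (1543/188807)
flip (1543/188807) -> (188807/1543): both odd, 1543 mod 4 = 3, 188807 mod 4 = 3, so the flip contributes -1; sign now +1
(188807/1543): 188807 mod 1543 = 561, so (188807/1543) = (561/1543)
flip (561/1543) -> (1543/561): both odd, 561 mod 4 = 1, 1543 mod 4 = 3, so the flip contributes +1; sign now +1
(1543/561): 1543 mod 561 = 421, so (1543/561) = (421/561)
flip (421/561) -> (561/421): both odd, 421 mod 4 = 1, 561 mod 4 = 1, so the flip contributes +1; sign now +1
(561/421): 561 mod 421 = 140, so (561/421) = (140/421)
factor out 2^2: 140 = 2^2·35; with 421 mod 8 = 5, (2/421) = -1; sign now +1; continue with (35/421)
flip (35/421) -> (421/35): both odd, 35 mod 4 = 3, 421 mod 4 = 1, so the flip contributes +1; sign now +1
(421/35): 421 mod 35 = 1, so (421/35) = (1/35)
reached (1/35) = 1, so the symbol is +1

1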